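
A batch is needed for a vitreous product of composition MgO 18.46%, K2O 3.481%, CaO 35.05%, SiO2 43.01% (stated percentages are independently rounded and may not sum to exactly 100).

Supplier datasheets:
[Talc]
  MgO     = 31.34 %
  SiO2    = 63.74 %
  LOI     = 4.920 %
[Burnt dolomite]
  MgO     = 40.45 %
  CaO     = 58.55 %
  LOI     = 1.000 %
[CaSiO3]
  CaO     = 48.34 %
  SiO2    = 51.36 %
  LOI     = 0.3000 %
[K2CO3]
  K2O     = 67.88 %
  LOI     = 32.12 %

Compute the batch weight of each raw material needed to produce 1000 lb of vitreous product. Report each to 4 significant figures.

Batch per 1000 lb vitreous product:
  Talc: 305.2 lb
  Burnt dolomite: 219.9 lb
  CaSiO3: 458.7 lb
  K2CO3: 51.28 lb
Total batch = 1035 lb; LOI loss = 35.06 lb; yield = 96.61%

All arithmetic carries exact precision in all steps; mid-chain values are displayed (rounded to four significant figures) across the worked steps. Every reported number includes exactly one rounding. Derived quantities are recomputed from the batch weights at 1000 lb of glass at full precision (the yield, ignition loss, totals, net glass mass, four oxide percentages) exactly as shown in problem or answer.
The oxide mass targets at 1000 lb vitreous product:
  MgO: 18.46% × 1000 = 184.6 lb
  K2O: 3.481% × 1000 = 34.81 lb
  CaO: 35.05% × 1000 = 350.5 lb
  SiO2: 43.01% × 1000 = 430.1 lb
Oxide-by-oxide audit working from each reported weight, for the quoted basis mass (every target is met by its sum once rounding is allowed for):
  MgO: 305.2·0.3134 + 219.9·0.4045 = 184.6 lb (target 184.6 lb)
  K2O: 51.28·0.6788 = 34.81 lb (target 34.81 lb)
  CaO: 219.9·0.5855 + 458.7·0.4834 = 350.5 lb (target 350.5 lb)
  SiO2: 305.2·0.6374 + 458.7·0.5136 = 430.1 lb (target 430.1 lb)
Glass-mass sanity pass: batch total minus LOI = 1000 lb (the Σ of target masses is 1000 lb; against the stated basis, 1000 lb — gaps are rounding artifacts).
Summing the batch: Σ batch = 1035 lb; the LOI term Σ batch·LOI equals 35.06 lb; yield, glass over the total, = 96.61%.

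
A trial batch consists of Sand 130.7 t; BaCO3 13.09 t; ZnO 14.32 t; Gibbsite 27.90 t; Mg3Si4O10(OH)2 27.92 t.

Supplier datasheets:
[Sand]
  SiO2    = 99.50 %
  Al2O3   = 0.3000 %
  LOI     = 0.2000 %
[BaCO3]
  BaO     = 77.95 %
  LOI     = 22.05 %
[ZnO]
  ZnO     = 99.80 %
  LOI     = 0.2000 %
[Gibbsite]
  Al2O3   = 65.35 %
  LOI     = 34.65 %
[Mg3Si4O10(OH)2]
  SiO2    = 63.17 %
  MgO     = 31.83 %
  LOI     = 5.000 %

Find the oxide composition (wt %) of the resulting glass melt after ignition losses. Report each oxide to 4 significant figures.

Every computation carries full precision at every stage; working values appear, with 4-significant-digit rounding, within the worked lines; each reported result takes a single rounding; the derived quantities, including ignition loss, yield, the five compositions, glass mass, the totals, are computed from the batch weights for 199.7 t of glass in exact precision precisely as stated by problem or answer.
Mass of each oxide from the mix:
  BaO: 13.09·0.7795 = 10.20 t
  SiO2: 130.7·0.9950 + 27.92·0.6317 = 147.7 t
  Al2O3: 130.7·0.003000 + 27.90·0.6535 = 18.62 t
  MgO: 27.92·0.3183 = 8.887 t
  ZnO: 14.32·0.9980 = 14.29 t
LOI: 130.7·0.002000 + 13.09·0.2205 + 14.32·0.002000 + 27.90·0.3465 + 27.92·0.05000 = 14.24 t
Net of LOI, the glass mass = 213.9 − 14.24 = 199.7 t (equal to the oxide-mass sum)
wt % = oxide mass / glass mass × 100

Glass mass = 199.7 t (batch 213.9 − LOI 14.24).
Composition: BaO 5.110%, SiO2 73.96%, Al2O3 9.327%, MgO 4.450%, ZnO 7.157%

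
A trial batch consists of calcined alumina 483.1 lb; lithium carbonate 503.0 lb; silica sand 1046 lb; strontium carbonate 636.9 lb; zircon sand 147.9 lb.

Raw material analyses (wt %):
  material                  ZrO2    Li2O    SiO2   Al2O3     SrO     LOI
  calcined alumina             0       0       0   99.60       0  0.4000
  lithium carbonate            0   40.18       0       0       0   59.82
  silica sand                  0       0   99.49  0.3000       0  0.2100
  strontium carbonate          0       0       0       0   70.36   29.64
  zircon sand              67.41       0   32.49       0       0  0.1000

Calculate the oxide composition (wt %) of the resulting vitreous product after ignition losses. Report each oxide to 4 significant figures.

Glass mass = 2323 lb (batch 2817 − LOI 493.9).
Composition: ZrO2 4.292%, Li2O 8.700%, SiO2 46.87%, Al2O3 20.85%, SrO 19.29%

Intermediates appear (rounded to 4 significant figures) alongside each step; all internal work carries full float precision throughout. A single rounding produces every reported result; derived quantities are rebuilt at full precision (the totals, five oxide percentages, net glass mass, LOI, yield) using the weight values per 2323 lb of glass, exactly as shown in the problem or answer text.
Delivered oxide masses:
  ZrO2: 147.9·0.6741 = 99.70 lb
  Li2O: 503.0·0.4018 = 202.1 lb
  SiO2: 1046·0.9949 + 147.9·0.3249 = 1089 lb
  Al2O3: 483.1·0.9960 + 1046·0.003000 = 484.3 lb
  SrO: 636.9·0.7036 = 448.1 lb
LOI: 483.1·0.004000 + 503.0·0.5982 + 1046·0.002100 + 636.9·0.2964 + 147.9·0.001000 = 493.9 lb
Resulting glass, batch − LOI: 2817 − 493.9 = 2323 lb (matching Σ of the oxides)
oxide / glass × 100 gives the wt %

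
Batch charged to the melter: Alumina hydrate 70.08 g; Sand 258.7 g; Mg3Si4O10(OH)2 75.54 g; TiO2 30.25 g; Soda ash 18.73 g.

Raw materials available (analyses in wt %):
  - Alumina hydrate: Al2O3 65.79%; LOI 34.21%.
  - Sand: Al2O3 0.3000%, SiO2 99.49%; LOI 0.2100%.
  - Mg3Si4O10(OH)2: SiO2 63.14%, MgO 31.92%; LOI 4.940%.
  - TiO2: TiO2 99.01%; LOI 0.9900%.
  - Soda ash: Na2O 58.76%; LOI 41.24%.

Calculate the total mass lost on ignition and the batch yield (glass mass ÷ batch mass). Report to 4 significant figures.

LOI loss = 36.27 g; glass = 417.0 g; yield = 92.00%

All internal work runs at exact precision from start to finish; intermediates appear rounded off to 4 significant figures between the steps — exactly one rounding goes into each reported number; all derived quantities are recomputed at full precision (the five compositions, glass mass, ignition loss, the yield, totals) from the batch weights for 417.0 g of glass, as they appear in problem or answer.
LOI of each material in turn:
  Alumina hydrate: 70.08 × 0.3421 = 23.97 g
  Sand: 258.7 × 0.002100 = 0.5433 g
  Mg3Si4O10(OH)2: 75.54 × 0.04940 = 3.732 g
  TiO2: 30.25 × 0.009900 = 0.2995 g
  Soda ash: 18.73 × 0.4124 = 7.724 g
Total LOI = 36.27 g
Glass = batch − LOI = 453.3 − 36.27 = 417.0 g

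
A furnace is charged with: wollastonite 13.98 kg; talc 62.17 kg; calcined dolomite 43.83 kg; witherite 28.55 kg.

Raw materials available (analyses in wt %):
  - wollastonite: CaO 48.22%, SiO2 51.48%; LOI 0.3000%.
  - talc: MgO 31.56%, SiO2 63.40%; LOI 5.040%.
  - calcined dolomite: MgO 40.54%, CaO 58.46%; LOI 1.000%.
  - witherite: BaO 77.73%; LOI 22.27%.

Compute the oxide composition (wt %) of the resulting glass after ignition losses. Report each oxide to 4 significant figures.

Glass mass = 138.6 kg (batch 148.5 − LOI 9.972).
Composition: MgO 26.98%, BaO 16.02%, CaO 23.36%, SiO2 33.64%

Rounding to four significant figures extends to each working value as displayed. All internal work holds exact precision at every stage; each reported figure takes a single rounding; the derived quantities are recomputed starting from the weights for 138.6 kg of glass in exact precision (totals, glass mass, four oxide percentages, ignition loss, yield) as written in problem or answer.
Mass of each oxide from the mix:
  MgO: 62.17·0.3156 + 43.83·0.4054 = 37.39 kg
  BaO: 28.55·0.7773 = 22.19 kg
  CaO: 13.98·0.4822 + 43.83·0.5846 = 32.36 kg
  SiO2: 13.98·0.5148 + 62.17·0.6340 = 46.61 kg
LOI: 13.98·0.003000 + 62.17·0.05040 + 43.83·0.01000 + 28.55·0.2227 = 9.972 kg
batch − LOI leaves glass = 148.5 − 9.972 = 138.6 kg (= the summed oxide contributions)
each oxide over glass, ×100, is wt %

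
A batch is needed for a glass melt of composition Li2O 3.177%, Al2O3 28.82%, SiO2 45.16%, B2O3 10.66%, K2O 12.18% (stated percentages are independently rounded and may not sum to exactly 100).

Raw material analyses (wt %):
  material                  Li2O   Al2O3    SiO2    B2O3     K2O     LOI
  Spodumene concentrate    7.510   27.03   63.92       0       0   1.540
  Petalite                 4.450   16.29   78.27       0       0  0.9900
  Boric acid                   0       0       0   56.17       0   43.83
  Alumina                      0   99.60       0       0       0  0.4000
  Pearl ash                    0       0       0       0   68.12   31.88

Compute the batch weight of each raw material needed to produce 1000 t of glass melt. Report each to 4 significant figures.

The intermediate values are shown rounded to 4 significant digits alongside each step. The working math holds exact precision all the way through; every reported result sees exactly one rounding. All derived quantities (yield, the totals, the five compositions, glass mass, ignition loss) are carried in full float precision from the weighed amounts for 1000 t of glass, as set out in the question or the answer.
The oxide mass targets at 1000 t glass melt:
  Li2O: 3.177% × 1000 = 31.77 t
  Al2O3: 28.82% × 1000 = 288.2 t
  SiO2: 45.16% × 1000 = 451.6 t
  B2O3: 10.66% × 1000 = 106.6 t
  K2O: 12.18% × 1000 = 121.8 t
Oxide-by-oxide audit using the reported weights, against the basis in use (sums match the target masses inside rounding margins):
  Li2O: 157.2·0.07510 + 448.6·0.04450 = 31.77 t (target 31.77 t)
  Al2O3: 157.2·0.2703 + 448.6·0.1629 + 173.3·0.9960 = 288.2 t (target 288.2 t)
  SiO2: 157.2·0.6392 + 448.6·0.7827 = 451.6 t (target 451.6 t)
  B2O3: 189.8·0.5617 = 106.6 t (target 106.6 t)
  K2O: 178.8·0.6812 = 121.8 t (target 121.8 t)
Glass mass check: total charge less LOI = 1000 t (targets for the oxides total 1000 t; the stated basis being 1000 t — any gap is answer rounding).
Batch grand total — Σ batch = 1148 t; LOI loss = Σ batch·LOI = 147.7 t; yield = glass ÷ total batch = 87.13%.

Batch per 1000 t glass melt:
  Spodumene concentrate: 157.2 t
  Petalite: 448.6 t
  Boric acid: 189.8 t
  Alumina: 173.3 t
  Pearl ash: 178.8 t
Total batch = 1148 t; LOI loss = 147.7 t; yield = 87.13%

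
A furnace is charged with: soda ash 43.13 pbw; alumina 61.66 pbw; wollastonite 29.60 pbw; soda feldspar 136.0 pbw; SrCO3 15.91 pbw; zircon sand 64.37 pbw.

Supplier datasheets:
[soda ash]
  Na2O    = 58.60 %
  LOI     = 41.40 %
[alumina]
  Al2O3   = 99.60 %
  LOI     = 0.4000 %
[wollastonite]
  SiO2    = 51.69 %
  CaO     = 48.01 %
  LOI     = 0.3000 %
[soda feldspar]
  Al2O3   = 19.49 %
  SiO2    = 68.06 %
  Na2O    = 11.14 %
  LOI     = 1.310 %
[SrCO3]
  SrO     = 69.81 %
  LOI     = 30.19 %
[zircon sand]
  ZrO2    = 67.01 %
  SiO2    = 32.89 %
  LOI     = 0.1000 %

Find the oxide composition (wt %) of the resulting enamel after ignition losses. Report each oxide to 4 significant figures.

Glass mass = 325.8 pbw (batch 350.7 − LOI 24.84).
Composition: SrO 3.409%, Al2O3 26.98%, ZrO2 13.24%, SiO2 39.60%, Na2O 12.41%, CaO 4.361%

Full float precision is maintained through the solve — values along the way are displayed rounded off to 4 significant figures within the worked lines — each reported number is rounded a single time. The derived quantities, which include LOI, glass mass, the six compositions, yield, totals, are carried in full precision, exactly as printed in the problem or the answer, using the weight values per 325.8 pbw of glass.
Per-oxide mass from batch:
  SrO: 15.91·0.6981 = 11.11 pbw
  Al2O3: 61.66·0.9960 + 136.0·0.1949 = 87.92 pbw
  ZrO2: 64.37·0.6701 = 43.13 pbw
  SiO2: 29.60·0.5169 + 136.0·0.6806 + 64.37·0.3289 = 129.0 pbw
  Na2O: 43.13·0.5860 + 136.0·0.1114 = 40.42 pbw
  CaO: 29.60·0.4801 = 14.21 pbw
LOI: 43.13·0.4140 + 61.66·0.004000 + 29.60·0.003000 + 136.0·0.01310 + 15.91·0.3019 + 64.37·0.001000 = 24.84 pbw
Net of LOI, the glass mass = 350.7 − 24.84 = 325.8 pbw (consistent with Σ oxide mass)
each oxide over glass, ×100, is wt %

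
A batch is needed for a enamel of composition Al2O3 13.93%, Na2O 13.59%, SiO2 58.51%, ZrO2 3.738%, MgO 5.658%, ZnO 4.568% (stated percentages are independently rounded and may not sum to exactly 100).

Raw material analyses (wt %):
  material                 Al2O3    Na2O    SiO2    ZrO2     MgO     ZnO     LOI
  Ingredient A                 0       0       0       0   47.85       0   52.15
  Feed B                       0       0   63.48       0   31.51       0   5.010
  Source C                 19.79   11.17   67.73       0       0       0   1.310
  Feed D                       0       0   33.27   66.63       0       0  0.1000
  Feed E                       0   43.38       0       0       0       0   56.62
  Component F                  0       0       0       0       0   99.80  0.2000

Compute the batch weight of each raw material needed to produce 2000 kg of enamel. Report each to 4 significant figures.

Batch per 2000 kg enamel:
  Ingredient A: 50.41 kg
  Feed B: 282.6 kg
  Source C: 1408 kg
  Feed D: 112.2 kg
  Feed E: 264.1 kg
  Component F: 91.54 kg
Total batch = 2209 kg; LOI loss = 208.7 kg; yield = 90.55%

In-progress results appear (rounded to 4 significant digits) alongside each step — the whole derivation maintains exact precision from start to finish; each reported value receives exactly one rounding; the derived quantities (LOI, yield, six oxide percentages, totals, glass mass) are computed at exact precision starting from the weights at 2000 kg of glass exactly as shown in the problem or the answer.
Target masses of each oxide per 2000 kg enamel:
  Al2O3: 13.93% × 2000 = 278.6 kg
  Na2O: 13.59% × 2000 = 271.8 kg
  SiO2: 58.51% × 2000 = 1170 kg
  ZrO2: 3.738% × 2000 = 74.76 kg
  MgO: 5.658% × 2000 = 113.2 kg
  ZnO: 4.568% × 2000 = 91.36 kg
Oxide-by-oxide audit working from each reported weight, on the stated basis (summed amounts equal target values exact up to rounding of places):
  Al2O3: 1408·0.1979 = 278.6 kg (target 278.6 kg)
  Na2O: 1408·0.1117 + 264.1·0.4338 = 271.8 kg (target 271.8 kg)
  SiO2: 282.6·0.6348 + 1408·0.6773 + 112.2·0.3327 = 1170 kg (target 1170 kg)
  ZrO2: 112.2·0.6663 = 74.76 kg (target 74.76 kg)
  MgO: 50.41·0.4785 + 282.6·0.3151 = 113.2 kg (target 113.2 kg)
  ZnO: 91.54·0.9980 = 91.36 kg (target 91.36 kg)
Mass balance on the glass: total batch − LOI = 2000 kg (the targets, summed, come to 2000 kg; with the basis standing at 2000 kg — deltas are rounding alone).
Batch grand total — Σ batch = 2209 kg; ignition loss, Σ(batch × LOI) = 208.7 kg; the yield ratio, glass ÷ batch: 90.55%.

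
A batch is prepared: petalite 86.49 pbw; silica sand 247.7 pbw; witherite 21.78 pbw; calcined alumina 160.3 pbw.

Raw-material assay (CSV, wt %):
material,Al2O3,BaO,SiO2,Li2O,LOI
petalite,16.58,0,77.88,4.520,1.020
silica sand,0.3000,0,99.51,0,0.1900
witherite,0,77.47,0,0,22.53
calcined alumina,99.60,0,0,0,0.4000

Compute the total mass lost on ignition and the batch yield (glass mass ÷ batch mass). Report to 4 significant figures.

LOI loss = 6.901 pbw; glass = 509.4 pbw; yield = 98.66%

Mid-chain values are displayed, with 4-significant-figure rounding, as written. All arithmetic holds full float precision in all steps. Exactly one rounding lands on every reported figure; derived quantities (glass mass, the totals, the four compositions, the yield, LOI) are carried from the weighed amounts per 509.4 pbw of glass at exact precision, as they appear in the question or the answer.
Ignition loss by material:
  petalite: 86.49 × 0.01020 = 0.8822 pbw
  silica sand: 247.7 × 0.001900 = 0.4706 pbw
  witherite: 21.78 × 0.2253 = 4.907 pbw
  calcined alumina: 160.3 × 0.004000 = 0.6412 pbw
Total LOI = 6.901 pbw
Glass = batch − LOI = 516.3 − 6.901 = 509.4 pbw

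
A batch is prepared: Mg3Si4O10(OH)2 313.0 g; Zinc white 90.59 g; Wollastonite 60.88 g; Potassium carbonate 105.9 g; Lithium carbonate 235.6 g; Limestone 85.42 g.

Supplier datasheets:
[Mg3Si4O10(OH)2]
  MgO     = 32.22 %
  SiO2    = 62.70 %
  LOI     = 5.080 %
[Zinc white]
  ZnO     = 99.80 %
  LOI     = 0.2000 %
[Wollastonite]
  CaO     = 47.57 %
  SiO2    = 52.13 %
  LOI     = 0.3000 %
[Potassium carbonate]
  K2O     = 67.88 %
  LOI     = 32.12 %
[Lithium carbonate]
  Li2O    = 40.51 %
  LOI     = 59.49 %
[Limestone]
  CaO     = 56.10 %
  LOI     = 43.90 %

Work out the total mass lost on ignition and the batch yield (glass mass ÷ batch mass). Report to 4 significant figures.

The working math keeps full float precision at all times; mid-chain values are shown, rounded to 4 significant figures, on the page. Every reported number carries a single rounding; the derived quantities are recomputed using the weight values on 663.5 g of glass at full float precision (the six compositions, glass mass, totals, LOI, yield) as given in either problem or answer.
Material-by-material LOI:
  Mg3Si4O10(OH)2: 313.0 × 0.05080 = 15.90 g
  Zinc white: 90.59 × 0.002000 = 0.1812 g
  Wollastonite: 60.88 × 0.003000 = 0.1826 g
  Potassium carbonate: 105.9 × 0.3212 = 34.02 g
  Lithium carbonate: 235.6 × 0.5949 = 140.2 g
  Limestone: 85.42 × 0.4390 = 37.50 g
Total LOI = 227.9 g
Glass = batch − LOI = 891.4 − 227.9 = 663.5 g

LOI loss = 227.9 g; glass = 663.5 g; yield = 74.43%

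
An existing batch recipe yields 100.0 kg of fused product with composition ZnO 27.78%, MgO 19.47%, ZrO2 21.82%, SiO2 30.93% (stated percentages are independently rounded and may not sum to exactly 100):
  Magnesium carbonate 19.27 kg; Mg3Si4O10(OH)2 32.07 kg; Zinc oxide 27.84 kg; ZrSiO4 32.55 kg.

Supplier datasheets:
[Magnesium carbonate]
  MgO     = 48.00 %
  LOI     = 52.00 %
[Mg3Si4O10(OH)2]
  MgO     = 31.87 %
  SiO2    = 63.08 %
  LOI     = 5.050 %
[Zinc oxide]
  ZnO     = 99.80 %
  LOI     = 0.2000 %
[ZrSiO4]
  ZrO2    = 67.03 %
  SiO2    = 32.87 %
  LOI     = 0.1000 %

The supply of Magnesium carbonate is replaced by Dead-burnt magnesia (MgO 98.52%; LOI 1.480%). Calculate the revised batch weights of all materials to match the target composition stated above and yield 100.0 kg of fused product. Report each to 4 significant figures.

Exact precision is kept all the way through; working values are displayed rounded to four significant digits alongside each step — a single rounding completes each reported value; derived quantities are computed starting from the weights for 100.0 kg of glass in full precision (LOI, yield, net glass mass, four oxide percentages, totals) as they appear in either problem or answer.
Target masses of each oxide per 100.0 kg fused product:
  ZnO: 27.78% × 100.0 = 27.78 kg
  MgO: 19.47% × 100.0 = 19.47 kg
  ZrO2: 21.82% × 100.0 = 21.82 kg
  SiO2: 30.93% × 100.0 = 30.93 kg
Verifying the oxide balance using the reported weights, under the basis named above (oxide sums agree with the targets modulo rounding of the values):
  ZnO: 27.84·0.9980 = 27.78 kg (target 27.78 kg)
  MgO: 9.388·0.9852 + 32.07·0.3187 = 19.47 kg (target 19.47 kg)
  ZrO2: 32.55·0.6703 = 21.82 kg (target 21.82 kg)
  SiO2: 32.07·0.6308 + 32.55·0.3287 = 30.93 kg (target 30.93 kg)
Glass-mass sanity pass: total batch − LOI = 100.0 kg (summing oxide targets gives 100.0 kg; basis as stated: 100.0 kg — rounding explains the deltas).
Batch grand total — Σ batch = 101.8 kg; Σ batch·LOI gives LOI loss = 1.847 kg; glass ÷ batch gives a yield of 98.19%.

Revised batch per 100.0 kg fused product:
  Dead-burnt magnesia: 9.388 kg
  Mg3Si4O10(OH)2: 32.07 kg
  Zinc oxide: 27.84 kg
  ZrSiO4: 32.55 kg
Total batch = 101.8 kg; LOI loss = 1.847 kg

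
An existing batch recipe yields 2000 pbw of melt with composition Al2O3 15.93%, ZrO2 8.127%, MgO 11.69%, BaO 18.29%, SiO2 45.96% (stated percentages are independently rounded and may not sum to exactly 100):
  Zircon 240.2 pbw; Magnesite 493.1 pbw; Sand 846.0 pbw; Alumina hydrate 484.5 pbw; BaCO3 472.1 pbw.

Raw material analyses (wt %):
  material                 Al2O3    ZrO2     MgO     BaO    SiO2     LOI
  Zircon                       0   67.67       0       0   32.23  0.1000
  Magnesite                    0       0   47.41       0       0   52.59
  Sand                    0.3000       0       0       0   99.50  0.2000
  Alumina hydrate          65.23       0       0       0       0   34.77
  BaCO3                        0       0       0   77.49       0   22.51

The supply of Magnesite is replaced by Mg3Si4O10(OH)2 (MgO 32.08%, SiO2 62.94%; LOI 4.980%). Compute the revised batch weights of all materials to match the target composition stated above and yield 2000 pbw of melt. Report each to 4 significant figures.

Revised batch per 2000 pbw melt:
  Zircon: 240.2 pbw
  Mg3Si4O10(OH)2: 728.8 pbw
  Sand: 385.0 pbw
  Alumina hydrate: 486.7 pbw
  BaCO3: 472.1 pbw
Total batch = 2313 pbw; LOI loss = 312.8 pbw

Each numeric step keeps full precision at every stage; intermediates are displayed, rounded to four significant digits, as written. Each reported figure takes a single rounding; the derived quantities are rebuilt at full float precision (LOI, the five compositions, net glass mass, the totals, yield) from the weighed amounts for 2000 pbw of glass, exactly as printed in question or answer.
The oxide mass targets at 2000 pbw melt:
  Al2O3: 15.93% × 2000 = 318.6 pbw
  ZrO2: 8.127% × 2000 = 162.5 pbw
  MgO: 11.69% × 2000 = 233.8 pbw
  BaO: 18.29% × 2000 = 365.8 pbw
  SiO2: 45.96% × 2000 = 919.2 pbw
Balance tally, oxide-wise, on the weights just shown, versus the basis set out (sum by sum, the targets are met inside rounding margins):
  Al2O3: 385.0·0.003000 + 486.7·0.6523 = 318.6 pbw (target 318.6 pbw)
  ZrO2: 240.2·0.6767 = 162.5 pbw (target 162.5 pbw)
  MgO: 728.8·0.3208 = 233.8 pbw (target 233.8 pbw)
  BaO: 472.1·0.7749 = 365.8 pbw (target 365.8 pbw)
  SiO2: 240.2·0.3223 + 728.8·0.6294 + 385.0·0.9950 = 919.2 pbw (target 919.2 pbw)
Mass balance on the glass: net batch after ignition = 2000 pbw (summing oxide targets gives 2000 pbw; the stated basis being 2000 pbw — deltas are rounding alone).
Batch total: Σ batch = 2313 pbw; LOI removed, Σ of batch·LOI: 312.8 pbw; the yield ratio, glass ÷ batch: 86.48%.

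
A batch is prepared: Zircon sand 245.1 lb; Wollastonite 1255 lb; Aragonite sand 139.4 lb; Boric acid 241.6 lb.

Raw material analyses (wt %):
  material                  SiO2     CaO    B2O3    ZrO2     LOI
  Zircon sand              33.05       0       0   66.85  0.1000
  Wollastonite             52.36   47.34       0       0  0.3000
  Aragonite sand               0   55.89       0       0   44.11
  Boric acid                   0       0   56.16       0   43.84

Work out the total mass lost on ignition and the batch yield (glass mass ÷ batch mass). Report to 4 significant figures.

LOI loss = 171.4 lb; glass = 1710 lb; yield = 90.89%

The whole derivation keeps full float precision from first step to last — intermediates are printed, with 4-significant-figure rounding, on the page — each reported result undergoes a single rounding; derived quantities are re-derived from the batch weights on 1710 lb of glass at full precision (the yield, totals, ignition loss, the four compositions, glass mass), as set out in the question or the answer.
Each material's LOI contribution:
  Zircon sand: 245.1 × 0.001000 = 0.2451 lb
  Wollastonite: 1255 × 0.003000 = 3.765 lb
  Aragonite sand: 139.4 × 0.4411 = 61.49 lb
  Boric acid: 241.6 × 0.4384 = 105.9 lb
Total LOI = 171.4 lb
Glass = batch − LOI = 1881 − 171.4 = 1710 lb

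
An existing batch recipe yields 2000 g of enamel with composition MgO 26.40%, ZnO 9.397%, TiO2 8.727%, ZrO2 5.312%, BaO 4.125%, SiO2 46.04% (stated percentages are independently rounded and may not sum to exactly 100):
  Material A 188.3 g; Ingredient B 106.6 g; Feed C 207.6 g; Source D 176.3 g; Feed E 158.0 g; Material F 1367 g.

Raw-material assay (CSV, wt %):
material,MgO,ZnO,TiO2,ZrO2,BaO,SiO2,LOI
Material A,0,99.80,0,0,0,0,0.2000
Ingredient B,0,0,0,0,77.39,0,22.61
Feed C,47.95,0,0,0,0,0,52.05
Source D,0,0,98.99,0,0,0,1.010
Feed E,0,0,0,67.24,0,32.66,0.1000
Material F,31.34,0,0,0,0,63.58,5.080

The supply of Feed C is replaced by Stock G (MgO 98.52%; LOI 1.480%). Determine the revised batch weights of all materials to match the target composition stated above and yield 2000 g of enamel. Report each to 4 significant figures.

Intermediates are displayed (rounded to 4 significant figures) across the worked steps; all arithmetic keeps full float precision from first step to last. A single rounding completes every reported figure — the derived quantities (ignition loss, glass mass, the yield, the totals, six oxide percentages) are computed from the batch weights per 2000 g of glass at full float precision exactly as printed in the problem or the answer.
Oxide-by-oxide targets in 2000 g enamel:
  MgO: 26.40% × 2000 = 528.0 g
  ZnO: 9.397% × 2000 = 187.9 g
  TiO2: 8.727% × 2000 = 174.5 g
  ZrO2: 5.312% × 2000 = 106.2 g
  BaO: 4.125% × 2000 = 82.50 g
  SiO2: 46.04% × 2000 = 920.8 g
Verifying the oxide balance from the weights as reported, on the stated basis (every target is met by its sum given rounding of the digits):
  MgO: 101.0·0.9852 + 1367·0.3134 = 527.9 g (target 528.0 g)
  ZnO: 188.3·0.9980 = 187.9 g (target 187.9 g)
  TiO2: 176.3·0.9899 = 174.5 g (target 174.5 g)
  ZrO2: 158.0·0.6724 = 106.2 g (target 106.2 g)
  BaO: 106.6·0.7739 = 82.50 g (target 82.50 g)
  SiO2: 158.0·0.3266 + 1367·0.6358 = 920.7 g (target 920.8 g)
Glass-mass sanity pass: total charge less LOI = 2000 g (oxide target masses add up to 2000 g; the stated basis being 2000 g — a pure rounding effect).
Summing the batch: Σ batch = 2097 g; the LOI term Σ batch·LOI equals 97.36 g; glass ÷ batch gives a yield of 95.36%.

Revised batch per 2000 g enamel:
  Material A: 188.3 g
  Ingredient B: 106.6 g
  Stock G: 101.0 g
  Source D: 176.3 g
  Feed E: 158.0 g
  Material F: 1367 g
Total batch = 2097 g; LOI loss = 97.36 g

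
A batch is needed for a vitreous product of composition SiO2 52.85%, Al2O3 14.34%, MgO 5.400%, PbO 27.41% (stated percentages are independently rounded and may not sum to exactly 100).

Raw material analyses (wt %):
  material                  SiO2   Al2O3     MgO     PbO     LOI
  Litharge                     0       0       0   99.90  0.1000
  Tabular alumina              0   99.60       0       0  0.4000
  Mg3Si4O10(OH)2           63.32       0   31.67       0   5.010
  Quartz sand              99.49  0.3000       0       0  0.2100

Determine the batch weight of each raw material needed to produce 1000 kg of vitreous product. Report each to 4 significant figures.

Batch per 1000 kg vitreous product:
  Litharge: 274.4 kg
  Tabular alumina: 142.7 kg
  Mg3Si4O10(OH)2: 170.5 kg
  Quartz sand: 422.7 kg
Total batch = 1010 kg; LOI loss = 10.27 kg; yield = 98.98%

Intermediates appear rounded to four significant figures within the worked lines; all internal work maintains exact precision at all times — every reported result receives exactly one rounding; the derived quantities are computed in exact precision (four oxide percentages, yield, glass mass, LOI, the totals) using the weight values at 1000 kg of glass, exactly as printed in question or answer.
Target oxide masses per 1000 kg vitreous product:
  SiO2: 52.85% × 1000 = 528.5 kg
  Al2O3: 14.34% × 1000 = 143.4 kg
  MgO: 5.400% × 1000 = 54.00 kg
  PbO: 27.41% × 1000 = 274.1 kg
Checking each oxide sum given the weights on record, relative to the basis at hand (summed amounts equal target values inside rounding margins):
  SiO2: 170.5·0.6332 + 422.7·0.9949 = 528.5 kg (target 528.5 kg)
  Al2O3: 142.7·0.9960 + 422.7·0.003000 = 143.4 kg (target 143.4 kg)
  MgO: 170.5·0.3167 = 54.00 kg (target 54.00 kg)
  PbO: 274.4·0.9990 = 274.1 kg (target 274.1 kg)
The glass-mass cross-check: total batch − LOI = 1000 kg (targets for the oxides total 1000 kg; basis as stated: 1000 kg — differing by rounding only).
Whole-batch sum: Σ batch = 1010 kg; LOI loss = Σ batch·LOI = 10.27 kg; yield: glass divided by total = 98.98%.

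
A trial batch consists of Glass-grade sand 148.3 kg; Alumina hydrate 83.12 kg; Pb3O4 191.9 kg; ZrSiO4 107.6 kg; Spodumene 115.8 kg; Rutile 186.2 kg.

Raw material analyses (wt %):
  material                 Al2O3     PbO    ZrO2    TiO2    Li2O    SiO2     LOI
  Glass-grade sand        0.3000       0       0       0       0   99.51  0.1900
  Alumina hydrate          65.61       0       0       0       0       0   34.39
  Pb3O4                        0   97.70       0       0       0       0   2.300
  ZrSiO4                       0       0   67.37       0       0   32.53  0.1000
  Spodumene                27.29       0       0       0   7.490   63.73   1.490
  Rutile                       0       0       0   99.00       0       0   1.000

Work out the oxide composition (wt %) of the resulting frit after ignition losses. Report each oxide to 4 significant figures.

Glass mass = 795.9 kg (batch 832.9 − LOI 36.98).
Composition: Al2O3 10.88%, PbO 23.56%, ZrO2 9.107%, TiO2 23.16%, Li2O 1.090%, SiO2 32.21%

Full float precision is maintained at every stage. Values along the way are shown, rounded to 4 significant figures, on the page. Every reported number undergoes a single rounding. Derived quantities, including glass mass, ignition loss, the yield, totals, the six compositions, are carried from the weighed amounts per 795.9 kg of glass in full float precision, as written in question or answer.
Delivered oxide masses:
  Al2O3: 148.3·0.003000 + 83.12·0.6561 + 115.8·0.2729 = 86.58 kg
  PbO: 191.9·0.9770 = 187.5 kg
  ZrO2: 107.6·0.6737 = 72.49 kg
  TiO2: 186.2·0.9900 = 184.3 kg
  Li2O: 115.8·0.07490 = 8.673 kg
  SiO2: 148.3·0.9951 + 107.6·0.3253 + 115.8·0.6373 = 256.4 kg
LOI: 148.3·0.001900 + 83.12·0.3439 + 191.9·0.02300 + 107.6·0.001000 + 115.8·0.01490 + 186.2·0.01000 = 36.98 kg
Glass = total batch minus LOI = 832.9 − 36.98 = 795.9 kg (matching Σ of the oxides)
wt %: oxide over glass, times 100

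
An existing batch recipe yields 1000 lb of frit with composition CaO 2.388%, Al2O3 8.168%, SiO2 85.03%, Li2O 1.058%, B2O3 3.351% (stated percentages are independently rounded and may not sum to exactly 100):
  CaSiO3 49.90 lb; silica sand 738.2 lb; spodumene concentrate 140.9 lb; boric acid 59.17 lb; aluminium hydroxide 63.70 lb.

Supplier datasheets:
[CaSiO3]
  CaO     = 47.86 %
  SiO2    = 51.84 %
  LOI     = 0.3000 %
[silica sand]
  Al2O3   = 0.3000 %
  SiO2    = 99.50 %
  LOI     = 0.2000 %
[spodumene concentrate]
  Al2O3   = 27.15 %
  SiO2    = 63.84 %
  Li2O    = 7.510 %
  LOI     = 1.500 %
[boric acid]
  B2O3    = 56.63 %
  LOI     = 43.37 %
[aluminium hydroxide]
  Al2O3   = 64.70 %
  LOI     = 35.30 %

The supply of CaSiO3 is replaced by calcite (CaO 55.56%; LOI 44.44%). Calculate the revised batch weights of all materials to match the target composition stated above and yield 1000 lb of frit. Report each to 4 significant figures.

The working math keeps full precision in every operation. Working values are printed rounded to four significant digits in the working; every reported result is rounded only once. Derived quantities are computed at full precision (the five compositions, glass mass, totals, the yield, ignition loss) using the weight values per 1000 lb of glass, exactly as shown in the problem or answer text.
Oxide-by-oxide targets in 1000 lb frit:
  CaO: 2.388% × 1000 = 23.88 lb
  Al2O3: 8.168% × 1000 = 81.68 lb
  SiO2: 85.03% × 1000 = 850.3 lb
  Li2O: 1.058% × 1000 = 10.58 lb
  B2O3: 3.351% × 1000 = 33.51 lb
Oxide-by-oxide audit per the reported batch figures, versus the basis set out (summed amounts equal target values given rounding of the digits):
  CaO: 42.98·0.5556 = 23.88 lb (target 23.88 lb)
  Al2O3: 764.2·0.003000 + 140.9·0.2715 + 63.58·0.6470 = 81.68 lb (target 81.68 lb)
  SiO2: 764.2·0.9950 + 140.9·0.6384 = 850.3 lb (target 850.3 lb)
  Li2O: 140.9·0.07510 = 10.58 lb (target 10.58 lb)
  B2O3: 59.17·0.5663 = 33.51 lb (target 33.51 lb)
Consistency of the glass mass: batch Σ − ignition loss = 1000 lb (per-oxide target masses sum to 1000 lb; basis as stated: 1000 lb — gaps are rounding artifacts).
Total batch = Σ batch = 1071 lb; ignition loss, Σ(batch × LOI) = 70.85 lb; the yield ratio, glass ÷ batch: 93.38%.

Revised batch per 1000 lb frit:
  calcite: 42.98 lb
  silica sand: 764.2 lb
  spodumene concentrate: 140.9 lb
  boric acid: 59.17 lb
  aluminium hydroxide: 63.58 lb
Total batch = 1071 lb; LOI loss = 70.85 lb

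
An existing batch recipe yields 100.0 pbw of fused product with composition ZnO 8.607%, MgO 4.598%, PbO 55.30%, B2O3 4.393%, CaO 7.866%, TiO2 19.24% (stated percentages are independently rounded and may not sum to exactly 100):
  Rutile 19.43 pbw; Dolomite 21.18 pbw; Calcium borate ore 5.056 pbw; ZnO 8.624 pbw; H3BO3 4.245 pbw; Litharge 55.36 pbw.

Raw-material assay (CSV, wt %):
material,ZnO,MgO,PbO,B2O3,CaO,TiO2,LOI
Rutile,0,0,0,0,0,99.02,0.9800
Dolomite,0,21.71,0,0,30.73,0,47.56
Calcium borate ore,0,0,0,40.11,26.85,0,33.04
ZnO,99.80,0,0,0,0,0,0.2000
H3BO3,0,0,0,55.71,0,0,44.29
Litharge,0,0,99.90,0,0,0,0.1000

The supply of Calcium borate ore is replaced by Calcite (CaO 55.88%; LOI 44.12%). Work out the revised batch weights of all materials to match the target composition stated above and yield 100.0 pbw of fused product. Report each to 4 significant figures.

Mid-chain values are displayed rounded to four significant figures on the page. The whole derivation carries full float precision in all steps; every reported result takes a single rounding; derived quantities (glass mass, the yield, totals, ignition loss, the six compositions) are carried in exact precision from the batch weights per 100.0 pbw of glass, exactly as printed in question or answer.
The oxide mass targets at 100.0 pbw fused product:
  ZnO: 8.607% × 100.0 = 8.607 pbw
  MgO: 4.598% × 100.0 = 4.598 pbw
  PbO: 55.30% × 100.0 = 55.30 pbw
  B2O3: 4.393% × 100.0 = 4.393 pbw
  CaO: 7.866% × 100.0 = 7.866 pbw
  TiO2: 19.24% × 100.0 = 19.24 pbw
Sums-versus-targets review working from each reported weight, under the basis named above (oxide sums agree with the targets net of answer rounding effects):
  ZnO: 8.624·0.9980 = 8.607 pbw (target 8.607 pbw)
  MgO: 21.18·0.2171 = 4.598 pbw (target 4.598 pbw)
  PbO: 55.36·0.9990 = 55.30 pbw (target 55.30 pbw)
  B2O3: 7.885·0.5571 = 4.393 pbw (target 4.393 pbw)
  CaO: 21.18·0.3073 + 2.430·0.5588 = 7.866 pbw (target 7.866 pbw)
  TiO2: 19.43·0.9902 = 19.24 pbw (target 19.24 pbw)
Glass mass check: whole batch net of LOI = 100.0 pbw (targets for the oxides total 100.0 pbw; basis as stated: 100.0 pbw — deltas are rounding alone).
Whole-batch sum: Σ batch = 114.9 pbw; LOI loss = Σ batch·LOI = 14.90 pbw; the yield ratio, glass ÷ batch: 87.03%.

Revised batch per 100.0 pbw fused product:
  Rutile: 19.43 pbw
  Dolomite: 21.18 pbw
  Calcite: 2.430 pbw
  ZnO: 8.624 pbw
  H3BO3: 7.885 pbw
  Litharge: 55.36 pbw
Total batch = 114.9 pbw; LOI loss = 14.90 pbw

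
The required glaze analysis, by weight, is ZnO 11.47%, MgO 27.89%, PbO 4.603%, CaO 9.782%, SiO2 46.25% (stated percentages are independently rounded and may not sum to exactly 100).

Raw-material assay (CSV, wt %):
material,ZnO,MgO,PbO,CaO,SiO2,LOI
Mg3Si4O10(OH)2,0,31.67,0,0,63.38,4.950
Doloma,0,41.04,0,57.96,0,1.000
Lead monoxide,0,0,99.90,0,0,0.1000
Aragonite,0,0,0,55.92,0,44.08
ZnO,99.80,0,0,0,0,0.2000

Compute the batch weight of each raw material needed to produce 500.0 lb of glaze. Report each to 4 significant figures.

Working values are displayed rounded off to 4 significant digits within the worked lines; full float precision is held throughout. Each reported figure takes just one rounding. All derived quantities (yield, ignition loss, five oxide percentages, totals, net glass mass) are carried in exact precision using the weight values per 500.0 lb of glass exactly as printed in the problem or the answer.
Oxide-by-oxide targets in 500.0 lb glaze:
  ZnO: 11.47% × 500.0 = 57.35 lb
  MgO: 27.89% × 500.0 = 139.4 lb
  PbO: 4.603% × 500.0 = 23.02 lb
  CaO: 9.782% × 500.0 = 48.91 lb
  SiO2: 46.25% × 500.0 = 231.2 lb
Mass-balance tally per oxide on the weights just shown, per the basis as stated (sums match the target masses within answer rounding):
  ZnO: 57.46·0.9980 = 57.35 lb (target 57.35 lb)
  MgO: 364.9·0.3167 + 58.23·0.4104 = 139.5 lb (target 139.4 lb)
  PbO: 23.04·0.9990 = 23.02 lb (target 23.02 lb)
  CaO: 58.23·0.5796 + 27.11·0.5592 = 48.91 lb (target 48.91 lb)
  SiO2: 364.9·0.6338 = 231.3 lb (target 231.2 lb)
The glass-mass cross-check: total batch − LOI = 500.0 lb (the targets, summed, come to 500.0 lb; stated basis 500.0 lb — any gap is answer rounding).
Whole-batch sum: Σ batch = 530.7 lb; LOI loss = Σ batch·LOI = 30.73 lb; as yield: glass ÷ batch → 94.21%.

Batch per 500.0 lb glaze:
  Mg3Si4O10(OH)2: 364.9 lb
  Doloma: 58.23 lb
  Lead monoxide: 23.04 lb
  Aragonite: 27.11 lb
  ZnO: 57.46 lb
Total batch = 530.7 lb; LOI loss = 30.73 lb; yield = 94.21%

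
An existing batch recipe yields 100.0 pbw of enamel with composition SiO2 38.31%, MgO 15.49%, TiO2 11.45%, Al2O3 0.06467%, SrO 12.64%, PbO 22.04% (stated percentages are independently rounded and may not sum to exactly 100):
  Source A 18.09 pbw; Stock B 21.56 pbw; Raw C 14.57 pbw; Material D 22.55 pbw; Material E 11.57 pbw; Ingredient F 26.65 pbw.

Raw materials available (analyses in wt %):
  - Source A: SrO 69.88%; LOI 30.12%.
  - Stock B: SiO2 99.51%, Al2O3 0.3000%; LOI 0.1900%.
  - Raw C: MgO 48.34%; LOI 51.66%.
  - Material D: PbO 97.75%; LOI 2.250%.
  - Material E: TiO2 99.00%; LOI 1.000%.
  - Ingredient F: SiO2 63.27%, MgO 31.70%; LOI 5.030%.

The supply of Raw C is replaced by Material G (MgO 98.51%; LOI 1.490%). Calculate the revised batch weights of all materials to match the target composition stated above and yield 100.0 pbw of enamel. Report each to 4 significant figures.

Each numeric step maintains full precision in all steps; working values are printed rounded to 4 significant digits when written out; each reported number is rounded only once; the derived quantities are computed from the batch weights on 100.0 pbw of glass in exact precision (glass mass, the totals, six oxide percentages, LOI, the yield) as given in question or answer.
Oxide mass targets, per 100.0 pbw enamel:
  SiO2: 38.31% × 100.0 = 38.31 pbw
  MgO: 15.49% × 100.0 = 15.49 pbw
  TiO2: 11.45% × 100.0 = 11.45 pbw
  Al2O3: 0.06467% × 100.0 = 0.06467 pbw
  SrO: 12.64% × 100.0 = 12.64 pbw
  PbO: 22.04% × 100.0 = 22.04 pbw
Verifying the oxide balance per the reported batch figures, on the stated basis (oxide sums agree with the targets once rounding is allowed for):
  SiO2: 21.56·0.9951 + 26.65·0.6327 = 38.32 pbw (target 38.31 pbw)
  MgO: 7.150·0.9851 + 26.65·0.3170 = 15.49 pbw (target 15.49 pbw)
  TiO2: 11.57·0.9900 = 11.45 pbw (target 11.45 pbw)
  Al2O3: 21.56·0.003000 = 0.06468 pbw (target 0.06467 pbw)
  SrO: 18.09·0.6988 = 12.64 pbw (target 12.64 pbw)
  PbO: 22.55·0.9775 = 22.04 pbw (target 22.04 pbw)
Consistency of the glass mass: total batch − LOI = 100.0 pbw (summing oxide targets gives 99.99 pbw; basis as stated: 100.0 pbw — a pure rounding effect).
Adding the batch up: Σ batch = 107.6 pbw; LOI removed, Σ of batch·LOI: 7.560 pbw; glass ÷ batch gives a yield of 92.97%.

Revised batch per 100.0 pbw enamel:
  Source A: 18.09 pbw
  Stock B: 21.56 pbw
  Material G: 7.150 pbw
  Material D: 22.55 pbw
  Material E: 11.57 pbw
  Ingredient F: 26.65 pbw
Total batch = 107.6 pbw; LOI loss = 7.560 pbw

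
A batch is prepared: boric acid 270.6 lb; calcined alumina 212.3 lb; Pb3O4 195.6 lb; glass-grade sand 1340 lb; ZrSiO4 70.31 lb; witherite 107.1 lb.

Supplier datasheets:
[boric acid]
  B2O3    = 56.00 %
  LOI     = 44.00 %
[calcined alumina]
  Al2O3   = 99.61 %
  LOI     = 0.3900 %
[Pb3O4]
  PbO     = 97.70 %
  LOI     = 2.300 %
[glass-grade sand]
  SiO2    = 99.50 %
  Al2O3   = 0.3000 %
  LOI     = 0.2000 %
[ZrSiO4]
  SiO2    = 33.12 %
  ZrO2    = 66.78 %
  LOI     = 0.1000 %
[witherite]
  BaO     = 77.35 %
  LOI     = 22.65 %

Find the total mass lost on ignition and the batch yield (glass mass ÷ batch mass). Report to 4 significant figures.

LOI loss = 151.4 lb; glass = 2045 lb; yield = 93.11%

The intermediate values are printed with 4-significant-digit rounding on the page; the working math carries exact precision from first step to last; exactly one rounding goes into each reported number. The derived quantities are carried in full float precision (net glass mass, LOI, yield, six oxide percentages, the totals) from the batch weights on 2045 lb of glass, as quoted within problem or answer.
Each material's LOI contribution:
  boric acid: 270.6 × 0.4400 = 119.1 lb
  calcined alumina: 212.3 × 0.003900 = 0.8280 lb
  Pb3O4: 195.6 × 0.02300 = 4.499 lb
  glass-grade sand: 1340 × 0.002000 = 2.680 lb
  ZrSiO4: 70.31 × 0.001000 = 0.07031 lb
  witherite: 107.1 × 0.2265 = 24.26 lb
Total LOI = 151.4 lb
Glass = batch − LOI = 2196 − 151.4 = 2045 lb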